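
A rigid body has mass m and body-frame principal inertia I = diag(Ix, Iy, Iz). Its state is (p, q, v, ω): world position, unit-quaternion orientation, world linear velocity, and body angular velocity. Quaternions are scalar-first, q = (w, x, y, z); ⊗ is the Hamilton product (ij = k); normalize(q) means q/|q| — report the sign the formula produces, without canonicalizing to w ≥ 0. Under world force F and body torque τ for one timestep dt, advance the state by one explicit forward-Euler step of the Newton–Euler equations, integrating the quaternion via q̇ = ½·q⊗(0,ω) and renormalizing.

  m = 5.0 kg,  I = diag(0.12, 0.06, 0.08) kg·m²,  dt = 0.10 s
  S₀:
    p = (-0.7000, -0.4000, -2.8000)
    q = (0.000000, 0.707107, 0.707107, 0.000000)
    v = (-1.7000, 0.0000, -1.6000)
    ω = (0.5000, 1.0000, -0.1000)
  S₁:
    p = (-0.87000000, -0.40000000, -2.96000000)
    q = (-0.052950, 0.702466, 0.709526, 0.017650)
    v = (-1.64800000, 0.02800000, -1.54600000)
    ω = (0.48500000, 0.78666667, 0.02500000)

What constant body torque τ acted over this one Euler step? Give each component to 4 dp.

τ = (-0.0200, -0.1300, 0.0700)

Δω = ω₁−ω₀ = (-0.01500000, -0.21333333, 0.12500000)
τ = I·(Δω/dt) + ω₀×(Iω₀) = (-0.0200, -0.1300, 0.0700)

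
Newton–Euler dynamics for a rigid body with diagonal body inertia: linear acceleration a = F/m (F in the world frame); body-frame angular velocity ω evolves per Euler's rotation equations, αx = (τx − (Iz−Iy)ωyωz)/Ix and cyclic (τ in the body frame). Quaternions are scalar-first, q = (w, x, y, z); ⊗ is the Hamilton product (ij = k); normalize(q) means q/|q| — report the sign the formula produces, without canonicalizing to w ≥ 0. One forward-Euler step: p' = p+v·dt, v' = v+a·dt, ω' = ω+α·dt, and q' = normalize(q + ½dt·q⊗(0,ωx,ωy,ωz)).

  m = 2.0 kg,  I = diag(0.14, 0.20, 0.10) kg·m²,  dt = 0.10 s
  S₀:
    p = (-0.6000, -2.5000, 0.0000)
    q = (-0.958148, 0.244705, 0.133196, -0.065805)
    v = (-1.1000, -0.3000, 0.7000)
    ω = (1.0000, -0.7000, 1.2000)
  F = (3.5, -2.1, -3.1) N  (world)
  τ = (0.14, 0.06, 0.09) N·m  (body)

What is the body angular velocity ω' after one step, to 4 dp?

ω' = (1.0400, -0.6940, 1.3320)

angular accel α = (0.4000, 0.0600, 1.3200)
ω + α·dt = (1.0400, -0.6940, 1.3320)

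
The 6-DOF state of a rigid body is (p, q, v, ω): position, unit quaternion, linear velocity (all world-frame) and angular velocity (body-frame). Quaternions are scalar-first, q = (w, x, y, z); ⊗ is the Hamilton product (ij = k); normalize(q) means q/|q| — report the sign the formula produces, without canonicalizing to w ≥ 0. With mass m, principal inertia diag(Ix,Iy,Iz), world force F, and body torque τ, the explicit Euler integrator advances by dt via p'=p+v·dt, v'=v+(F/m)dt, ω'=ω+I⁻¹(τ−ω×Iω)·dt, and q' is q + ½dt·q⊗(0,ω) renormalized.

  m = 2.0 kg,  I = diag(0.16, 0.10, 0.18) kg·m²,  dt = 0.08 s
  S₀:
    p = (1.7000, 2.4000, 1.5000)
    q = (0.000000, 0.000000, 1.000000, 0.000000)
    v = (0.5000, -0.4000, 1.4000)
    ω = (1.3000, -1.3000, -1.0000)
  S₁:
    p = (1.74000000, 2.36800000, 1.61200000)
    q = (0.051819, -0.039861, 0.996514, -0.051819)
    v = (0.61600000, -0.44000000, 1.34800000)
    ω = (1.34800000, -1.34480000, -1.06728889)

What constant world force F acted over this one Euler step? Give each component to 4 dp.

v₁ − v₀ = (0.11600000, -0.04000000, -0.05200000)
F = m·Δv/dt = (2.9000, -1.0000, -1.3000)

F = (2.9000, -1.0000, -1.3000)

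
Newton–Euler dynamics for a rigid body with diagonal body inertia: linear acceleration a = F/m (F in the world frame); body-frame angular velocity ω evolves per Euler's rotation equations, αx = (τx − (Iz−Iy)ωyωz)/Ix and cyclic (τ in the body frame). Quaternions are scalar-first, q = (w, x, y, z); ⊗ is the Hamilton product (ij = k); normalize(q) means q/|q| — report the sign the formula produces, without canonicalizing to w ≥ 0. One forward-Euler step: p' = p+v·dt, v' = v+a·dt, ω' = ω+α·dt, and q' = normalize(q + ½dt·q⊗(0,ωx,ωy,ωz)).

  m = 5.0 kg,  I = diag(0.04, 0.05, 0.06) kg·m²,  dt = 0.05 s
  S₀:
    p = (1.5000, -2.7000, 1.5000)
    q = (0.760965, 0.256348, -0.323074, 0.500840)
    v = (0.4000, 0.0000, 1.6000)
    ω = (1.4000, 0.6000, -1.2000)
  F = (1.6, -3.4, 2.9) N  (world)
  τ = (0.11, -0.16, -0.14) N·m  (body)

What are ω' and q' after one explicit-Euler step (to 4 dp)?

(τ − ω×Iω)/I = (2.9300, -3.8720, -2.4733)
ω' = ω + α·dt = (1.5465, 0.4064, -1.3237)
q⊗(0,ω) = (0.4359652, 1.1525358, 1.4653726, -0.3070456)
q' = normalize(q + ½dt·q⊗(0,ω)) = (0.7710, 0.2848, -0.2861, 0.4926)

ω' = (1.5465, 0.4064, -1.3237)
q' = (0.7710, 0.2848, -0.2861, 0.4926)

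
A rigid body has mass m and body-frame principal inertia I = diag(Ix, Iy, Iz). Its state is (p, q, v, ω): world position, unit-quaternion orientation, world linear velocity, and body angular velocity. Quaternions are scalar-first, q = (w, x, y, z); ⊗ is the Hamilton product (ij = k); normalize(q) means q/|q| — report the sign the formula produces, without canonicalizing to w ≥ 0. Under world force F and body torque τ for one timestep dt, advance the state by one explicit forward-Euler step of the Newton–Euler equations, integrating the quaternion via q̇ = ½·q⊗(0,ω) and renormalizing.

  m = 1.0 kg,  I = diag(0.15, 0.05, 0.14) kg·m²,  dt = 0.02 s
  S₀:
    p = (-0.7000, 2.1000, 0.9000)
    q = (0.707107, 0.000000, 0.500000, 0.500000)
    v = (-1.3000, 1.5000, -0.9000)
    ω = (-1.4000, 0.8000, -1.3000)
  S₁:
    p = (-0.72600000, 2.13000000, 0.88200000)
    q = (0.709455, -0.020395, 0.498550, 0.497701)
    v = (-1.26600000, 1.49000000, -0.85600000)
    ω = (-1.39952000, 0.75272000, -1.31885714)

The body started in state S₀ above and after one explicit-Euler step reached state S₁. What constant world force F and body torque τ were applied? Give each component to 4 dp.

velocity change Δv = (0.03400000, -0.01000000, 0.04400000)
F = m·Δv/dt = (1.7000, -0.5000, 2.2000)
Δω = ω₁−ω₀ = (0.00048000, -0.04728000, -0.01885714)
I·α + gyro = (-0.0900, -0.1000, -0.0200)

F = (1.7000, -0.5000, 2.2000)
τ = (-0.0900, -0.1000, -0.0200)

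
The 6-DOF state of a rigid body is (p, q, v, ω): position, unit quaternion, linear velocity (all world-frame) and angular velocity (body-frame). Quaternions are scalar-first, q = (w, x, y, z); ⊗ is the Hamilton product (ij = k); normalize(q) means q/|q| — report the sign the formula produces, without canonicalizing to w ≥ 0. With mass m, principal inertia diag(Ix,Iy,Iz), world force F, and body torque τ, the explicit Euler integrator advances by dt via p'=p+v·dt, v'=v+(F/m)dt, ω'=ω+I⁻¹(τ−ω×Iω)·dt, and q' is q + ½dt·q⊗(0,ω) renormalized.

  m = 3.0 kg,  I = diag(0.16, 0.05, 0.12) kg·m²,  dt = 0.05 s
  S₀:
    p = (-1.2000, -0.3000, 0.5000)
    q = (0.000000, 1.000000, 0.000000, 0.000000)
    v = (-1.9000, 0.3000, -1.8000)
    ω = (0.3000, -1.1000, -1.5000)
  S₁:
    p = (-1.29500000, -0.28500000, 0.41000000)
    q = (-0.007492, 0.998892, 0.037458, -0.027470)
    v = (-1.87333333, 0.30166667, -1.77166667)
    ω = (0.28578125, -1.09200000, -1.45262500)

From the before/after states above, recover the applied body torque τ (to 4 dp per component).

τ = (0.0700, -0.0100, 0.1500)

ω₁ − ω₀ = (-0.01421875, 0.00800000, 0.04737500)
gyro term ω₀×Iω₀ = (0.1155, -0.0180, 0.0363)
τ = I·(Δω/dt) + ω₀×(Iω₀) = (0.0700, -0.0100, 0.1500)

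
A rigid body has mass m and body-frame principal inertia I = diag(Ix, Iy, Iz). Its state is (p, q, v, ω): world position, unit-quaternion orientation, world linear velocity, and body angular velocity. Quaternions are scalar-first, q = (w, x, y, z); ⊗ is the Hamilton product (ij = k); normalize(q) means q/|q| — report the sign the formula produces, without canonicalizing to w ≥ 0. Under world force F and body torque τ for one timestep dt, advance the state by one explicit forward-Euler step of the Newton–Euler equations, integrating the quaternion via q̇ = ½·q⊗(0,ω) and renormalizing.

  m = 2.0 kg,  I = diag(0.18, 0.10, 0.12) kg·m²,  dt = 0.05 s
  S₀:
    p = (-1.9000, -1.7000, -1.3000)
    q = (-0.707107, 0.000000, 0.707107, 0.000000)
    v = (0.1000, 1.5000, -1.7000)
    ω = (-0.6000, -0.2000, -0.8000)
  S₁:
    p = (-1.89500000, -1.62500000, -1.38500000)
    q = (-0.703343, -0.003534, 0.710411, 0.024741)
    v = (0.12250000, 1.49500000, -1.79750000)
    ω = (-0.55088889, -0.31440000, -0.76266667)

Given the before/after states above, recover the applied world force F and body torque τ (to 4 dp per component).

velocity change Δv = (0.02250000, -0.00500000, -0.09750000)
applied force F = (0.9000, -0.2000, -3.9000)
ω₁ − ω₀ = (0.04911111, -0.11440000, 0.03733333)
precession coupling = (0.0032, 0.0288, -0.0096)
applied torque τ = (0.1800, -0.2000, 0.0800)

F = (0.9000, -0.2000, -3.9000)
τ = (0.1800, -0.2000, 0.0800)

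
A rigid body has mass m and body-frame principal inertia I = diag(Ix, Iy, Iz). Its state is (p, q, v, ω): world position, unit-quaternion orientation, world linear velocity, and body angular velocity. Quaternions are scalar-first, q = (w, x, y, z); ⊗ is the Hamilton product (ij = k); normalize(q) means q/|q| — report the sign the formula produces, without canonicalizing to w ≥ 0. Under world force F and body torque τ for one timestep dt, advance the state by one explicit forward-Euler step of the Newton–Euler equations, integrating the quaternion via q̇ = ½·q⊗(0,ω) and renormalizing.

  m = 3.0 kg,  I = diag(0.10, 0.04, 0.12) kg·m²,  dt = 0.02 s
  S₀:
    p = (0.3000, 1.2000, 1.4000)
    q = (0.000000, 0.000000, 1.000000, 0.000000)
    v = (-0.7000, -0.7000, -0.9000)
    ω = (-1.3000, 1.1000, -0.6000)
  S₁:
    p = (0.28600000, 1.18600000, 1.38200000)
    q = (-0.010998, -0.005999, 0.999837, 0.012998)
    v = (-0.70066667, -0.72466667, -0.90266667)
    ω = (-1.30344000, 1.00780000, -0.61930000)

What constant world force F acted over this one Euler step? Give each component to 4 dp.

Δv = v₁−v₀ = (-0.00066667, -0.02466667, -0.00266667)
F = m·Δv/dt = (-0.1000, -3.7000, -0.4000)

F = (-0.1000, -3.7000, -0.4000)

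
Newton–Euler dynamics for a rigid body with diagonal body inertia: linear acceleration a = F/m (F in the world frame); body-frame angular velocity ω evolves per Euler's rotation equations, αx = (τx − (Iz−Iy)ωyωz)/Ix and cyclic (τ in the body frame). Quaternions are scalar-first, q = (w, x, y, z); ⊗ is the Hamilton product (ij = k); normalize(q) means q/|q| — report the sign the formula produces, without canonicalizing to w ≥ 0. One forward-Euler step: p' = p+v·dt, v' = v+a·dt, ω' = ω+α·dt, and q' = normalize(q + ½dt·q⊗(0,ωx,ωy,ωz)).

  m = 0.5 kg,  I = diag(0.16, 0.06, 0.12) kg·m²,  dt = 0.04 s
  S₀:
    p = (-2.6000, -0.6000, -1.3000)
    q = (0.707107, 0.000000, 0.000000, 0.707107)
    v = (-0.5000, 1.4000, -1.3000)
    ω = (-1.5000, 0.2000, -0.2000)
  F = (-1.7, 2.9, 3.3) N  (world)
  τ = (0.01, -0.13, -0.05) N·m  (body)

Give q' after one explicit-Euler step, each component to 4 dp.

q' = (0.7096, -0.0240, -0.0184, 0.7040)

Hamilton product q⊗(0,ω) = (0.1414214, -1.2020819, -0.9192391, -0.1414214)
updated quaternion q' = (0.7096, -0.0240, -0.0184, 0.7040)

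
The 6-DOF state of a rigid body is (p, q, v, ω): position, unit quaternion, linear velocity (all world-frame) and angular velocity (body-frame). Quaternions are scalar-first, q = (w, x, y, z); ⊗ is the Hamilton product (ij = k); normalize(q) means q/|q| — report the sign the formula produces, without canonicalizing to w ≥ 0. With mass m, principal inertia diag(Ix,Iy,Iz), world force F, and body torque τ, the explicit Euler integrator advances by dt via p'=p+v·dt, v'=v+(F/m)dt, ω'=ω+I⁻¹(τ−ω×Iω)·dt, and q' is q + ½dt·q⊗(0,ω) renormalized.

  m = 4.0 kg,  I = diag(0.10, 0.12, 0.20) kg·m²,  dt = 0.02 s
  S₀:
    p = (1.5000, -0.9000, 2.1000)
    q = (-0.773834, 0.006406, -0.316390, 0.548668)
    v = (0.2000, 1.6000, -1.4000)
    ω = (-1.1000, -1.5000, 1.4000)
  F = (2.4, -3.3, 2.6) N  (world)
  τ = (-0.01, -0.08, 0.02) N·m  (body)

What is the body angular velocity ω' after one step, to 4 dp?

ω' = (-1.0684, -1.5390, 1.3987)

ω×(Iω) gyroscopic = (-0.1680, 0.1540, 0.0330)
(τ − ω×Iω)/I = (1.5800, -1.9500, -0.0650)
ω' = ω + α·dt = (-1.0684, -1.5390, 1.3987)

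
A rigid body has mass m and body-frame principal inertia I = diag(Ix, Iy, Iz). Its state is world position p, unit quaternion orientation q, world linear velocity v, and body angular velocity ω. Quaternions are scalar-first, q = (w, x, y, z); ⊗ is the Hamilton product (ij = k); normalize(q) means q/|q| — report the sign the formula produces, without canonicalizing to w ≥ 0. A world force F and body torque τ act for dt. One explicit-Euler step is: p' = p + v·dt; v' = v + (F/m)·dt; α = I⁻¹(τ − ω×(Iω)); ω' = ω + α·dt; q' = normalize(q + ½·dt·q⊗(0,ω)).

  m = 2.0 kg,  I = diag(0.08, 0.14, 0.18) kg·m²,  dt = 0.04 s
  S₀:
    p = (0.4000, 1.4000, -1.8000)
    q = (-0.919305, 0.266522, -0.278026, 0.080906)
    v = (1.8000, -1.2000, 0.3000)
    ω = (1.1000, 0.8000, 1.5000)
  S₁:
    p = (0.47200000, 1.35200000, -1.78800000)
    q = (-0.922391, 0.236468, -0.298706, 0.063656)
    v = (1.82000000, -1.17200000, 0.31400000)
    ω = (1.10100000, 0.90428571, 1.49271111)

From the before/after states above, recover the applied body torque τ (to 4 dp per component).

τ = (0.0500, 0.2000, 0.0200)

Δω = ω₁−ω₀ = (0.00100000, 0.10428571, -0.00728889)
precession coupling = (0.0480, -0.1650, 0.0528)
applied torque τ = (0.0500, 0.2000, 0.0200)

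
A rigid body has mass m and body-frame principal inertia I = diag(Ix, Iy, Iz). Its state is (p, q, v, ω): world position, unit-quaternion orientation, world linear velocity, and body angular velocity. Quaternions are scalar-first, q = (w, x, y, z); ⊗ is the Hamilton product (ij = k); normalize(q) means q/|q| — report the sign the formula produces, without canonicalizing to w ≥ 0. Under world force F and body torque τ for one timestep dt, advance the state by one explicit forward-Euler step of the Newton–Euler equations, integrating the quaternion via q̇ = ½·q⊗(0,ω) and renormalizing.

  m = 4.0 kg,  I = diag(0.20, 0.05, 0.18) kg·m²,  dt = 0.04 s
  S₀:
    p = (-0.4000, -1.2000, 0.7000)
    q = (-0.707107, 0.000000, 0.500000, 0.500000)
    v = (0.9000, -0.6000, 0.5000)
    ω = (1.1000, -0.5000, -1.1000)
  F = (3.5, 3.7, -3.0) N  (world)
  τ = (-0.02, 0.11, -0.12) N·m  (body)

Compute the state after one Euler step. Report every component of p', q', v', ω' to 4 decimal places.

p' = (-0.3640, -1.2240, 0.7200)
q' = (-0.6907, -0.0215, 0.5178, 0.5043)
v' = (0.9350, -0.5630, 0.4700)
ω' = (1.0817, -0.3926, -1.1450)

p' = p + v·dt = (-0.3640, -1.2240, 0.7200)
v + (F/m)dt = (0.9350, -0.5630, 0.4700)
ω×(Iω) gyroscopic = (0.0715, -0.0242, 0.0825)
angular accel α = (-0.4575, 2.6840, -1.1250)
ω' = ω + α·dt = (1.0817, -0.3926, -1.1450)
2q̇ = q⊗(0,ω) = (0.8000000, -1.0778177, 0.9035535, 0.2278177)
updated quaternion q' = (-0.6907, -0.0215, 0.5178, 0.5043)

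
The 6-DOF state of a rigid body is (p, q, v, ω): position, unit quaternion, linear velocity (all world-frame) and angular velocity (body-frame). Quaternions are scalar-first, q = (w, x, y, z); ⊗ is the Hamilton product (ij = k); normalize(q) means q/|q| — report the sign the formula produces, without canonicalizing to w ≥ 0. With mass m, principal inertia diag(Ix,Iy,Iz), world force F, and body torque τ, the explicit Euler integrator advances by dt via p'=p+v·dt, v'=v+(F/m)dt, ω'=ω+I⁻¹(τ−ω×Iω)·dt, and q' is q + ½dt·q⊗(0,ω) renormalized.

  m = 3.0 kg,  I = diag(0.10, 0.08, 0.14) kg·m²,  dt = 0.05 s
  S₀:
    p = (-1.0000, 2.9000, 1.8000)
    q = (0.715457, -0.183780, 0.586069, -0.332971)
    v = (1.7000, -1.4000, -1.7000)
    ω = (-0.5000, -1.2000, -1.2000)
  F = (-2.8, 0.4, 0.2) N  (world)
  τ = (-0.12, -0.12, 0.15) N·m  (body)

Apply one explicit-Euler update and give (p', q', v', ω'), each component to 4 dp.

p' = (-0.9150, 2.8300, 1.7150)
q' = (0.7200, -0.2201, 0.5627, -0.3413)
v' = (1.6533, -1.3933, -1.6967)
ω' = (-0.6032, -1.2600, -1.1421)

(τ − ω×Iω)/I = (-2.0640, -1.2000, 1.1571)
ω' = ω + α·dt = (-0.6032, -1.2600, -1.1421)
Hamilton product q⊗(0,ω) = (0.2118276, -1.4605765, -0.9125989, -0.3449779)
q + ½dt·q⊗(0,ω), renormalized = (0.7200, -0.2201, 0.5627, -0.3413)
p' = p + v·dt = (-0.9150, 2.8300, 1.7150)
v' = v + a·dt = (1.6533, -1.3933, -1.6967)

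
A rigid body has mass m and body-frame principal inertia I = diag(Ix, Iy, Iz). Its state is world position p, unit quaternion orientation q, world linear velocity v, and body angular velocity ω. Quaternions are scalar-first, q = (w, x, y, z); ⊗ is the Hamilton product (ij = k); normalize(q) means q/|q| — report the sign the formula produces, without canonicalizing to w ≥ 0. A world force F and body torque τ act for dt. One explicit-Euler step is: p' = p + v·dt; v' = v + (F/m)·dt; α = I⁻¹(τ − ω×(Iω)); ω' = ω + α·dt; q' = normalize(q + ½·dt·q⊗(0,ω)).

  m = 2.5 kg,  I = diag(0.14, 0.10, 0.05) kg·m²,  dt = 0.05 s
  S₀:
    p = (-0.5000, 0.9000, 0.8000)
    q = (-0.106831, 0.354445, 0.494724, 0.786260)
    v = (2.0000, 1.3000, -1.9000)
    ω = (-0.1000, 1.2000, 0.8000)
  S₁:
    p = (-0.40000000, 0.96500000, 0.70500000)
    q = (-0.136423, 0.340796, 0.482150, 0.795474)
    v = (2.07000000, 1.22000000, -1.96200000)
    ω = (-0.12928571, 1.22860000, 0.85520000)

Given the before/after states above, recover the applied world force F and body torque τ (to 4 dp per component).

F = (3.5000, -4.0000, -3.1000)
τ = (-0.1300, 0.0500, 0.0600)

rate change Δω = (-0.02928571, 0.02860000, 0.05520000)
gyro term ω₀×Iω₀ = (-0.0480, -0.0072, 0.0048)
applied torque τ = (-0.1300, 0.0500, 0.0600)
v₁ − v₀ = (0.07000000, -0.08000000, -0.06200000)
F = m·Δv/dt = (3.5000, -4.0000, -3.1000)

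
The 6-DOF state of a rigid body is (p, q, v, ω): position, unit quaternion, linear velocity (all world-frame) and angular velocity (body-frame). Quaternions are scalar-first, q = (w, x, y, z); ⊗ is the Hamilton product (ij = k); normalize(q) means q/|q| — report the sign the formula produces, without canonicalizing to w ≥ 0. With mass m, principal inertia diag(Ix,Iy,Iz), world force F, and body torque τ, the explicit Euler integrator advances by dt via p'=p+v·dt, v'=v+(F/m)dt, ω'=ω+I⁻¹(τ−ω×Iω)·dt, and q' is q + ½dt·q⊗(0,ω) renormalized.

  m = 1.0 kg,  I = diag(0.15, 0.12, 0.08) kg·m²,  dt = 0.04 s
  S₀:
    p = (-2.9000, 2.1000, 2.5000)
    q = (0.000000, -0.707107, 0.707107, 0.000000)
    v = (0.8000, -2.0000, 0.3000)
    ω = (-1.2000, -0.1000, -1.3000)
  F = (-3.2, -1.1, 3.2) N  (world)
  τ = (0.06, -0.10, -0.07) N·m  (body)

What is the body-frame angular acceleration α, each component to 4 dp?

ω×(Iω) gyroscopic = (-0.0052, 0.1092, -0.0036)
(τ − ω×Iω)/I = (0.4347, -1.7433, -0.8300)

α = (0.4347, -1.7433, -0.8300)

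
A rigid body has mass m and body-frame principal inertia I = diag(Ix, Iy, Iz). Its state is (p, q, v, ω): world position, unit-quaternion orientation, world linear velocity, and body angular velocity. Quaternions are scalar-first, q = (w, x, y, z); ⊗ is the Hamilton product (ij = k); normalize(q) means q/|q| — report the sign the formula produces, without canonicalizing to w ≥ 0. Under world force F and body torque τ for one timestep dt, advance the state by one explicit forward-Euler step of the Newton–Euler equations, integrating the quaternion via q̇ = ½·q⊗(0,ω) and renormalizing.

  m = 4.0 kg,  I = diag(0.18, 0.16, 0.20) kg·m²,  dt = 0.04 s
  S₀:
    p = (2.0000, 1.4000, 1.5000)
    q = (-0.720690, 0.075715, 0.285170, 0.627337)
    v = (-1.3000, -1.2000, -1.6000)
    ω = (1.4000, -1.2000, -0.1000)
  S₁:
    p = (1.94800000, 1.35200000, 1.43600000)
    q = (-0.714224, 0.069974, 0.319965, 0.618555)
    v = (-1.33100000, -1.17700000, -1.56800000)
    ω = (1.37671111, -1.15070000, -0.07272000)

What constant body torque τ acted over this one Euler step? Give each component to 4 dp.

τ = (-0.1000, 0.2000, 0.1700)

ω₁ − ω₀ = (-0.02328889, 0.04930000, 0.02728000)
ω₀×(Iω₀) = (0.0048, 0.0028, 0.0336)
applied torque τ = (-0.1000, 0.2000, 0.1700)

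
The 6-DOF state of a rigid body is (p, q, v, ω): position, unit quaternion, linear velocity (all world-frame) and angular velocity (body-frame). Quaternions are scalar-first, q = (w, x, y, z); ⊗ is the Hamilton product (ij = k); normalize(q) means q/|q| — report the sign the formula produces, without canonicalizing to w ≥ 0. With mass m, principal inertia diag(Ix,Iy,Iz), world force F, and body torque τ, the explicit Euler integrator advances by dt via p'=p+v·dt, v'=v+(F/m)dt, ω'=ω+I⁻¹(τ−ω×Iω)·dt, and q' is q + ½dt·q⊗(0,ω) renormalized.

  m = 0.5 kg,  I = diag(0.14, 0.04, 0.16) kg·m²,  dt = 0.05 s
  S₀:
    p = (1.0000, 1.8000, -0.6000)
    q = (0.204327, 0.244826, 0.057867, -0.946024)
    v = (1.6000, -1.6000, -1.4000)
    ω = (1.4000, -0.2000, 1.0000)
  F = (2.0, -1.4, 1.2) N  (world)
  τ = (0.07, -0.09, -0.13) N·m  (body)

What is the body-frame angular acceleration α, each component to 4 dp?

precession coupling ω×(Iω) = (-0.0240, -0.0280, 0.0280)
angular accel α = (0.6714, -1.5500, -0.9875)

α = (0.6714, -1.5500, -0.9875)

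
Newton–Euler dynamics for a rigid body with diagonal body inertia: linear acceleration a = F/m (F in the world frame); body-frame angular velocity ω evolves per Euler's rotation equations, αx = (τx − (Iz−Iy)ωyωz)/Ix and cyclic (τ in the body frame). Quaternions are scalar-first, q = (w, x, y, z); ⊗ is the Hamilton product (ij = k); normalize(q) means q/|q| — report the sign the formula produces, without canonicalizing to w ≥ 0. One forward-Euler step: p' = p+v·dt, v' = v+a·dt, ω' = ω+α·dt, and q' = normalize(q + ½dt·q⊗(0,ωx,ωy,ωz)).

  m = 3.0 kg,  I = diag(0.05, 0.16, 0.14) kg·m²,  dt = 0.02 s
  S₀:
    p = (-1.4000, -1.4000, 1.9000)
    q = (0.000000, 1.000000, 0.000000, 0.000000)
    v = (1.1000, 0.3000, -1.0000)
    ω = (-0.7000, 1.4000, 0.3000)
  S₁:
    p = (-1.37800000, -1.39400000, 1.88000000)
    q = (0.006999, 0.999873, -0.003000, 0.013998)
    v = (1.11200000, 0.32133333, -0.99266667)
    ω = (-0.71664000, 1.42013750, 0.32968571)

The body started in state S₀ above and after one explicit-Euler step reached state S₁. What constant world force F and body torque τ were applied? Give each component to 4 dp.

F = (1.8000, 3.2000, 1.1000)
τ = (-0.0500, 0.1800, 0.1000)

v₁ − v₀ = (0.01200000, 0.02133333, 0.00733333)
F = m·Δv/dt = (1.8000, 3.2000, 1.1000)
Δω = ω₁−ω₀ = (-0.01664000, 0.02013750, 0.02968571)
gyro term ω₀×Iω₀ = (-0.0084, 0.0189, -0.1078)
applied torque τ = (-0.0500, 0.1800, 0.1000)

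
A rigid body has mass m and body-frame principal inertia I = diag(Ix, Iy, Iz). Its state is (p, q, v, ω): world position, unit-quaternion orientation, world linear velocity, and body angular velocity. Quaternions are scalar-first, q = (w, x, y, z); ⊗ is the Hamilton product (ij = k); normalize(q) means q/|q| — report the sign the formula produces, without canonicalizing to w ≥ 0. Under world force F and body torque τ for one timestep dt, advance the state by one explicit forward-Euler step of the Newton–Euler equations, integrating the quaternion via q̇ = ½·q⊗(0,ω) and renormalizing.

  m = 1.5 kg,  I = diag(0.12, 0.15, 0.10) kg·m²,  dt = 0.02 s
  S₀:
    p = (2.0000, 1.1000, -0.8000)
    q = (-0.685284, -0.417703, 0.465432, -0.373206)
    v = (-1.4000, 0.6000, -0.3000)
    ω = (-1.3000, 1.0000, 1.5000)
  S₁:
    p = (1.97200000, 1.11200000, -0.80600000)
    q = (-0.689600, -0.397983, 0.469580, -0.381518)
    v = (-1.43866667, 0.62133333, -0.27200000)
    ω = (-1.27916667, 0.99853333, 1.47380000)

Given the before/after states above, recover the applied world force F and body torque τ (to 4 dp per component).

F = (-2.9000, 1.6000, 2.1000)
τ = (0.0500, -0.0500, -0.1700)

rate change Δω = (0.02083333, -0.00146667, -0.02620000)
I·α + gyro = (0.0500, -0.0500, -0.1700)
velocity change Δv = (-0.03866667, 0.02133333, 0.02800000)
m·(v₁−v₀)/dt = (-2.9000, 1.6000, 2.1000)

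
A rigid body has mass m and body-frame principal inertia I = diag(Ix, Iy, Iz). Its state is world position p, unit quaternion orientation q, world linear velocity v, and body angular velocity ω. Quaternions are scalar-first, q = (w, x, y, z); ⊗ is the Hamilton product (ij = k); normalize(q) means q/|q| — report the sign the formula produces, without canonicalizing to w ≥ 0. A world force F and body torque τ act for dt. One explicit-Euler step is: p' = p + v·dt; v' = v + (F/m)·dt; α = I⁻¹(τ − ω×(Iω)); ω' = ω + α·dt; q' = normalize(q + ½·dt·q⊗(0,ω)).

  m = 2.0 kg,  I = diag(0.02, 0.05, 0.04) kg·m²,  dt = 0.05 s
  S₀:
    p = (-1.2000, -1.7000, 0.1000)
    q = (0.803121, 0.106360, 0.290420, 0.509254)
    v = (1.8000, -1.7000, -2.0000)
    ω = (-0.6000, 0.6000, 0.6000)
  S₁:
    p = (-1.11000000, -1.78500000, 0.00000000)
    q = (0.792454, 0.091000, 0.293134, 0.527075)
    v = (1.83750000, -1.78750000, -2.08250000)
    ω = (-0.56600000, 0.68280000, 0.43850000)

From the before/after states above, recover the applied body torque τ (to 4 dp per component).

τ = (0.0100, 0.0900, -0.1400)

ω₁ − ω₀ = (0.03400000, 0.08280000, -0.16150000)
ω₀×(Iω₀) = (-0.0036, 0.0072, -0.0108)
τ = I·(Δω/dt) + ω₀×(Iω₀) = (0.0100, 0.0900, -0.1400)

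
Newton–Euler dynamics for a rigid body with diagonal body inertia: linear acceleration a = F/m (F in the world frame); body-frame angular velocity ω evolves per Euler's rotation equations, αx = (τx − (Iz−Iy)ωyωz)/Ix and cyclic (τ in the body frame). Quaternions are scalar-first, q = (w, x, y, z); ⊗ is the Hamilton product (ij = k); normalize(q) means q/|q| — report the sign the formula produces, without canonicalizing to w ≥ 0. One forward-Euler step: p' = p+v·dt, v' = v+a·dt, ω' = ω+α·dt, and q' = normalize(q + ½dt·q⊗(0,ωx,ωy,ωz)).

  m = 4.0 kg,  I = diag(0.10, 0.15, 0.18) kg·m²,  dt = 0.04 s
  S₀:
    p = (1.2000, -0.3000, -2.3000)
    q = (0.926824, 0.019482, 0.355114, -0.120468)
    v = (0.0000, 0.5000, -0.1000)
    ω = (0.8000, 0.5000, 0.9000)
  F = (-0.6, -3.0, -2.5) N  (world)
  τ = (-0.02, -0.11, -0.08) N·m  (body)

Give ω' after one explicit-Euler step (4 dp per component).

ω' = (0.7866, 0.4860, 0.8778)

angular accel α = (-0.3350, -0.3493, -0.5556)
ω + α·dt = (0.7866, 0.4860, 0.8778)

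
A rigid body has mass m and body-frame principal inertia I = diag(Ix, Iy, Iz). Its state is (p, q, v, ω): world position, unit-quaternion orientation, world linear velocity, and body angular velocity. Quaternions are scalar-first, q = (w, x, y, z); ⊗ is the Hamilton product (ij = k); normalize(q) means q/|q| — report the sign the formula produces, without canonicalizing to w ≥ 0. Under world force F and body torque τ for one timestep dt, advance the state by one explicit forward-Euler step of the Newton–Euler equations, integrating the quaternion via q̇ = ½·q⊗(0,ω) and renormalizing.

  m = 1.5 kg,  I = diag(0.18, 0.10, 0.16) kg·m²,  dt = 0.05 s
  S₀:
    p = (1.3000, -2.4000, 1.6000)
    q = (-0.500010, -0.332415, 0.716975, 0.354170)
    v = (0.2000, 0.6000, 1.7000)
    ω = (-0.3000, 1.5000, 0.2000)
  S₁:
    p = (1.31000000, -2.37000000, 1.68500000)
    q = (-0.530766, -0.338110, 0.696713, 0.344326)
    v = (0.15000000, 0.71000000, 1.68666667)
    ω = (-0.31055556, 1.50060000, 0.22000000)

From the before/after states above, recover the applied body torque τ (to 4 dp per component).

τ = (-0.0200, 0.0000, 0.1000)

ω₁ − ω₀ = (-0.01055556, 0.00060000, 0.02000000)
gyro term ω₀×Iω₀ = (0.0180, -0.0012, 0.0360)
I·α + gyro = (-0.0200, 0.0000, 0.1000)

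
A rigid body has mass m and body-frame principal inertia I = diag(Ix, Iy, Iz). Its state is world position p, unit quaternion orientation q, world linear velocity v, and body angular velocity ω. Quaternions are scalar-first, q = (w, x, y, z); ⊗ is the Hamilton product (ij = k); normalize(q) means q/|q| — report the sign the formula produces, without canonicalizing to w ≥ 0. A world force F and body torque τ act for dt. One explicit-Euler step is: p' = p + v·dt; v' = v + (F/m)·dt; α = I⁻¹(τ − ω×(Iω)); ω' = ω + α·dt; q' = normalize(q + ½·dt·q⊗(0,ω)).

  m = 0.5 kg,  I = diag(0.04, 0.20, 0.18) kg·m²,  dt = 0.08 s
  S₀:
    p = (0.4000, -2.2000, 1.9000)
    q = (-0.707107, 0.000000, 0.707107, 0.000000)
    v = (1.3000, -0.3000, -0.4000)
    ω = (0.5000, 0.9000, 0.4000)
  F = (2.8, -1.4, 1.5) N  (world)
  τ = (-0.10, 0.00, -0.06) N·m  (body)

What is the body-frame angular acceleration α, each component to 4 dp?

ω×(Iω) gyroscopic = (-0.0072, -0.0280, 0.0720)
(τ − ω×Iω)/I = (-2.3200, 0.1400, -0.7333)

α = (-2.3200, 0.1400, -0.7333)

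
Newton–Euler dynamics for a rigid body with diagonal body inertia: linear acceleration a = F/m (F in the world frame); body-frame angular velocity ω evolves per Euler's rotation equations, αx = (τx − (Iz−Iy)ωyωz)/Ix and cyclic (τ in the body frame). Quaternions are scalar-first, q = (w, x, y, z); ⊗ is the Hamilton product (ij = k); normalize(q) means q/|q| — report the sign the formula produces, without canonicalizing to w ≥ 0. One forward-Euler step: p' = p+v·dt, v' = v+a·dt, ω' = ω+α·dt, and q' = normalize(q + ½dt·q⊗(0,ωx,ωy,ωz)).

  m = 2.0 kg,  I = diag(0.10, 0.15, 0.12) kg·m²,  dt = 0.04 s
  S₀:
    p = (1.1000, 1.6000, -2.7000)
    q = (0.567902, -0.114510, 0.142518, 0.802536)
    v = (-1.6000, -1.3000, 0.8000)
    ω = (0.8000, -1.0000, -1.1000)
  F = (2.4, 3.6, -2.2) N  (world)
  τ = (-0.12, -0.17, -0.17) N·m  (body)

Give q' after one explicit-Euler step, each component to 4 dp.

q' = (0.5899, -0.0925, 0.1414, 0.7896)

q⊗(0,ω) = (1.1169156, 1.1000878, -0.0518342, -0.6241966)
q + ½dt·q⊗(0,ω), renormalized = (0.5899, -0.0925, 0.1414, 0.7896)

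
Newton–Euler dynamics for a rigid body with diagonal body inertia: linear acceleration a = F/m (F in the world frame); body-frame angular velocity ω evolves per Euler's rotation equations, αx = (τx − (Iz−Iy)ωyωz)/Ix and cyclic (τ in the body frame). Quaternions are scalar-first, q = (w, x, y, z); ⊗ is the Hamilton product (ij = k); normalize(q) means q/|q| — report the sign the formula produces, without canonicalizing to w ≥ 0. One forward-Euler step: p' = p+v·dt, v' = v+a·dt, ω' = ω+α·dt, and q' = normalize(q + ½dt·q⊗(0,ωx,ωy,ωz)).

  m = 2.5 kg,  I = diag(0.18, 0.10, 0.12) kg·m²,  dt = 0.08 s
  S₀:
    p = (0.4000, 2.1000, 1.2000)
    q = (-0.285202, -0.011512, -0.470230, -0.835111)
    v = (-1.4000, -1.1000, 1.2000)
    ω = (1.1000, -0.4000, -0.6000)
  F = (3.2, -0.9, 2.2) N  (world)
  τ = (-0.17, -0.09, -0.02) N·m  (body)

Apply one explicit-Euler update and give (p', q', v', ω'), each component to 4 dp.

(τ − ω×Iω)/I = (-0.9711, -0.5040, -0.4600)
new body rate ω' = (1.0223, -0.4403, -0.6368)
2q̇ = q⊗(0,ω) = (-0.6764954, -0.3656286, -0.8114485, 0.6929790)
updated quaternion q' = (-0.3118, -0.0261, -0.5020, -0.8063)
linear accel F/m = (1.2800, -0.3600, 0.8800)
p' = p + v·dt = (0.2880, 2.0120, 1.2960)
v' = v + a·dt = (-1.2976, -1.1288, 1.2704)

p' = (0.2880, 2.0120, 1.2960)
q' = (-0.3118, -0.0261, -0.5020, -0.8063)
v' = (-1.2976, -1.1288, 1.2704)
ω' = (1.0223, -0.4403, -0.6368)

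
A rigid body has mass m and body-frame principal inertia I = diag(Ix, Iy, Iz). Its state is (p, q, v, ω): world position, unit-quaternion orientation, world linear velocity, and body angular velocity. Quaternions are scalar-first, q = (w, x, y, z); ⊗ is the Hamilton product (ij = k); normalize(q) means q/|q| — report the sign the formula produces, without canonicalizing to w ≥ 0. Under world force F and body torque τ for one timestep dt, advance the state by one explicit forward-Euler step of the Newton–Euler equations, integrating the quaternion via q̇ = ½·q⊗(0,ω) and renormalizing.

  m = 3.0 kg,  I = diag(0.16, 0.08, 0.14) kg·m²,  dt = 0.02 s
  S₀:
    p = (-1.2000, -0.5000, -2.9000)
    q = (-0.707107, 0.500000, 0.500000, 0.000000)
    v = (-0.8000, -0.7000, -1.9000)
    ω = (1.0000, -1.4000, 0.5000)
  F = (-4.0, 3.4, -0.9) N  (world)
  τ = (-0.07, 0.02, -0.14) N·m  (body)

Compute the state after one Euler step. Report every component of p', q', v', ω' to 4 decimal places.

gyro term ω×Iω = (-0.0420, 0.0100, 0.1120)
(τ − ω×Iω)/I = (-0.1750, 0.1250, -1.8000)
ω' = ω + α·dt = (0.9965, -1.3975, 0.4640)
Hamilton product q⊗(0,ω) = (0.2000000, -0.4571070, 0.7399498, -1.5535535)
updated quaternion q' = (-0.7050, 0.4953, 0.5073, -0.0155)
new position p' = (-1.2160, -0.5140, -2.9380)
v' = v + a·dt = (-0.8267, -0.6773, -1.9060)

p' = (-1.2160, -0.5140, -2.9380)
q' = (-0.7050, 0.4953, 0.5073, -0.0155)
v' = (-0.8267, -0.6773, -1.9060)
ω' = (0.9965, -1.3975, 0.4640)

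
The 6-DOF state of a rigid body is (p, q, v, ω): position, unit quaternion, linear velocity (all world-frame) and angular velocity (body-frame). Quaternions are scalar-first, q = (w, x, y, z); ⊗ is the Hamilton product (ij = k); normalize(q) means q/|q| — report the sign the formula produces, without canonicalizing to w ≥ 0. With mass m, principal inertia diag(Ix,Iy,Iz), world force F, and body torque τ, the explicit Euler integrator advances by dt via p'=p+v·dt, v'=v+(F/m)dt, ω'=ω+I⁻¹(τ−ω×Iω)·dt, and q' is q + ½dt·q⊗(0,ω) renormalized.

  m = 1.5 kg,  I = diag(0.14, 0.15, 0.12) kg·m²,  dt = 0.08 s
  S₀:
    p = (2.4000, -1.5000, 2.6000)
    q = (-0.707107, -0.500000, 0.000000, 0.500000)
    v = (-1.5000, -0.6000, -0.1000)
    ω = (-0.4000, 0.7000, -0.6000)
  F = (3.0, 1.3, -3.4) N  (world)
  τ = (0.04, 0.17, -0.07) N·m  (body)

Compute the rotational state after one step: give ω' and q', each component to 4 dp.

ω' = (-0.3843, 0.7881, -0.6448)
q' = (-0.7025, -0.5023, -0.0398, 0.5026)

α = I⁻¹(τ − ω×Iω) = (0.1957, 1.1013, -0.5600)
ω' = ω + α·dt = (-0.3843, 0.7881, -0.6448)
2q̇ = q⊗(0,ω) = (0.1000000, -0.0671572, -0.9949749, 0.0742642)
updated quaternion q' = (-0.7025, -0.5023, -0.0398, 0.5026)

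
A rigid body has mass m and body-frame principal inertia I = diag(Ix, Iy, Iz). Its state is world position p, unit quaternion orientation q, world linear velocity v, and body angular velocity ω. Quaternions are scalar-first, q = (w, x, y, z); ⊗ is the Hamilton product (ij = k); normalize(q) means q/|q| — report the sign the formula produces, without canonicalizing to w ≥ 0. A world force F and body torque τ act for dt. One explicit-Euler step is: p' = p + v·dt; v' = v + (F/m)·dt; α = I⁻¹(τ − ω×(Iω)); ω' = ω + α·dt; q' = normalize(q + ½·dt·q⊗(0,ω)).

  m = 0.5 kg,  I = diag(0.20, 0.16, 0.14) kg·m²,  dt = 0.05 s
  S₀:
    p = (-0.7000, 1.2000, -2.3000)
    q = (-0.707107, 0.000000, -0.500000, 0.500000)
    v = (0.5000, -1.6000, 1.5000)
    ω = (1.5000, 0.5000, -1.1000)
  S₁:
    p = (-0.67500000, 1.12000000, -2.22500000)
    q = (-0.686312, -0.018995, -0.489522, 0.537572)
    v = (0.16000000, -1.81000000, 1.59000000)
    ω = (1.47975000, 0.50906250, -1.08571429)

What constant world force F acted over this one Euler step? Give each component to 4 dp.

F = (-3.4000, -2.1000, 0.9000)

Δv = v₁−v₀ = (-0.34000000, -0.21000000, 0.09000000)
m·(v₁−v₀)/dt = (-3.4000, -2.1000, 0.9000)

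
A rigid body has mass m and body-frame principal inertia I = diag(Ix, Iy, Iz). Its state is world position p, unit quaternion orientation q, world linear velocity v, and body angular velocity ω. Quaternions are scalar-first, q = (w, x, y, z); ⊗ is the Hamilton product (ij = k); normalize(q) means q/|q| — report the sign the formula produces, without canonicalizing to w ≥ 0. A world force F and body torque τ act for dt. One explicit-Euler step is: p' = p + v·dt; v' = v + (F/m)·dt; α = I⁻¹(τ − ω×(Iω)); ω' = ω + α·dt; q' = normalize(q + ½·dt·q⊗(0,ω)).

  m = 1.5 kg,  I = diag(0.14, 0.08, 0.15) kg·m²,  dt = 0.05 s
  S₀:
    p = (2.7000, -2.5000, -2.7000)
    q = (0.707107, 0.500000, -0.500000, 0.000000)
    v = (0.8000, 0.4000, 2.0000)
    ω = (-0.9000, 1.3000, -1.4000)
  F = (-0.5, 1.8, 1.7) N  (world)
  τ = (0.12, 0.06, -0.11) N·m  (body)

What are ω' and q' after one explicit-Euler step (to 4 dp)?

ω×(Iω) gyroscopic = (-0.1274, -0.0126, 0.0702)
α = I⁻¹(τ − ω×Iω) = (1.7671, 0.9075, -1.2013)
ω + α·dt = (-0.8116, 1.3454, -1.4601)
2q̇ = q⊗(0,ω) = (1.1000000, 0.0636037, 1.6192391, -0.7899498)
q + ½dt·q⊗(0,ω), renormalized = (0.7336, 0.5009, -0.4589, -0.0197)

ω' = (-0.8116, 1.3454, -1.4601)
q' = (0.7336, 0.5009, -0.4589, -0.0197)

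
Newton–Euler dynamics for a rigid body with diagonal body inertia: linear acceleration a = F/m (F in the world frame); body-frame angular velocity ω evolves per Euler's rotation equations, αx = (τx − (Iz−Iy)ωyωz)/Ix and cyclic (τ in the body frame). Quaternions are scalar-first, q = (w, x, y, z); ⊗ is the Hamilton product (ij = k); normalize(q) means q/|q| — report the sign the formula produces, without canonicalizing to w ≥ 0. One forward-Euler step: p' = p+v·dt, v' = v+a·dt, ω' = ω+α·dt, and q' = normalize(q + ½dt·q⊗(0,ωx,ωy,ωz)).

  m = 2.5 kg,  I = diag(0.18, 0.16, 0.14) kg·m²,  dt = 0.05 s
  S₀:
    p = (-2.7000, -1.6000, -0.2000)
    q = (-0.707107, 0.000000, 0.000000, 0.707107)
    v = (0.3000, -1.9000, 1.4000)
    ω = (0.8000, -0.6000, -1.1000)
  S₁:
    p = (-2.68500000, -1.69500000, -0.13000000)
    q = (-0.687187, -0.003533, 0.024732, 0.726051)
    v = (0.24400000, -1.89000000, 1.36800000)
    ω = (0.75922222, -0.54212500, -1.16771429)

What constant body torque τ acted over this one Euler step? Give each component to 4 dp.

τ = (-0.1600, 0.1500, -0.1800)

ω₁ − ω₀ = (-0.04077778, 0.05787500, -0.06771429)
applied torque τ = (-0.1600, 0.1500, -0.1800)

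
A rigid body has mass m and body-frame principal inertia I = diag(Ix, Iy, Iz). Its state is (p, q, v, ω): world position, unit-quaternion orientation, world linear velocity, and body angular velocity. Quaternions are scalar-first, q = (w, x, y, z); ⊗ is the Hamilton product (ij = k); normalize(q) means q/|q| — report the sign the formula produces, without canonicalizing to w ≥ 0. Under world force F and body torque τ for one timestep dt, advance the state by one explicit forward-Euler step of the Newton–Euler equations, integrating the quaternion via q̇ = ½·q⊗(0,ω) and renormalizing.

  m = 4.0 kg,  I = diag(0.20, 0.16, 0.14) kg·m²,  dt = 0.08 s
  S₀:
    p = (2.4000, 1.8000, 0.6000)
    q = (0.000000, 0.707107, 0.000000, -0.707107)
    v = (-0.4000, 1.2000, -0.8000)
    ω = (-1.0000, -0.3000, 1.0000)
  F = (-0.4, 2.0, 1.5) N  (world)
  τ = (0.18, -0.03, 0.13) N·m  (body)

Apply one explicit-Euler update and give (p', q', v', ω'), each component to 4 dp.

p' = (2.3680, 1.8960, 0.5360)
q' = (0.0565, 0.6975, 0.0000, -0.7144)
v' = (-0.4080, 1.2400, -0.7700)
ω' = (-0.9304, -0.2850, 1.0811)

p' = p + v·dt = (2.3680, 1.8960, 0.5360)
new velocity v' = (-0.4080, 1.2400, -0.7700)
ω×(Iω) gyroscopic = (0.0060, -0.0600, -0.0120)
angular accel α = (0.8700, 0.1875, 1.0143)
ω' = ω + α·dt = (-0.9304, -0.2850, 1.0811)
2q̇ = q⊗(0,ω) = (1.4142140, -0.2121321, 0.0000000, -0.2121321)
q + ½dt·q⊗(0,ω), renormalized = (0.0565, 0.6975, 0.0000, -0.7144)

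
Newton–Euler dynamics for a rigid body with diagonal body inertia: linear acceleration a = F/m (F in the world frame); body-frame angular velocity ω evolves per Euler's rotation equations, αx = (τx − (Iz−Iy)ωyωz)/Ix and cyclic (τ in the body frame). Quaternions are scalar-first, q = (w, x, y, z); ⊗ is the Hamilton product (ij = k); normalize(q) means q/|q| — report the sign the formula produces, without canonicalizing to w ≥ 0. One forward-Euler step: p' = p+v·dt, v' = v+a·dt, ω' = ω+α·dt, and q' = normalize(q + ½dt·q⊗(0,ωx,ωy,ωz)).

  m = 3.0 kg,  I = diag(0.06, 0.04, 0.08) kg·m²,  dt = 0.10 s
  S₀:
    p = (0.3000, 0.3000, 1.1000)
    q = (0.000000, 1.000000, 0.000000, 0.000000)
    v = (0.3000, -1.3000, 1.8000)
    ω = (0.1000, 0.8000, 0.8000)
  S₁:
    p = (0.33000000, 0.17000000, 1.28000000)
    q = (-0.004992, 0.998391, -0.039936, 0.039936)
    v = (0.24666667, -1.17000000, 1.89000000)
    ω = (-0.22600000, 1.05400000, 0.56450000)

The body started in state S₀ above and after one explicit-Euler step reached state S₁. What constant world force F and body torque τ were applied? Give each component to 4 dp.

F = (-1.6000, 3.9000, 2.7000)
τ = (-0.1700, 0.1000, -0.1900)

ω₁ − ω₀ = (-0.32600000, 0.25400000, -0.23550000)
precession coupling = (0.0256, -0.0016, -0.0016)
τ = I·(Δω/dt) + ω₀×(Iω₀) = (-0.1700, 0.1000, -0.1900)
v₁ − v₀ = (-0.05333333, 0.13000000, 0.09000000)
applied force F = (-1.6000, 3.9000, 2.7000)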